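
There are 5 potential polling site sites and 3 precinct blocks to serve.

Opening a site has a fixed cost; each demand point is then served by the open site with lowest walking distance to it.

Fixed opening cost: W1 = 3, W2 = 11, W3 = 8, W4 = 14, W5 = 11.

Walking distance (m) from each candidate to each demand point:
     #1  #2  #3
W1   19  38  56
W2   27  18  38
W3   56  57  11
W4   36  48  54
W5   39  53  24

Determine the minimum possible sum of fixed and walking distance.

70

Open {W1, W2, W3}: assign each demand point to its cheapest open site.
  #1→W1 19, #2→W2 18, #3→W3 11
  walking distance 48, fixed 22 → total 70.
Compare {W2, W3}: walking distance 56 + fixed 19 = 75.
Compare {W1, W3}: walking distance 68 + fixed 11 = 79.
Compare {W1, W2, W3, W5}: walking distance 48 + fixed 33 = 81.
All other subsets cost ≥ 75. Minimum total cost: 70.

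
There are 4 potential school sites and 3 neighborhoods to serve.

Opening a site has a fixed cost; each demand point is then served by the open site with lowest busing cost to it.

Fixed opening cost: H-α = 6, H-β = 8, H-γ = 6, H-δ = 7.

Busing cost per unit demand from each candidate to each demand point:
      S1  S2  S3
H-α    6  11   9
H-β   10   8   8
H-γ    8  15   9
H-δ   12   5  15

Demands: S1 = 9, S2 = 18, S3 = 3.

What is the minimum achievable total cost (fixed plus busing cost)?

184

Open {H-α, H-δ}: assign each demand point to its cheapest open site.
  S1→H-α 9×6=54, S2→H-δ 18×5=90, S3→H-α 3×9=27
  busing cost 171, fixed 13 → total 184.
Compare {H-α, H-β, H-δ}: busing cost 168 + fixed 21 = 189.
Compare {H-α, H-γ, H-δ}: busing cost 171 + fixed 19 = 190.
Compare {H-α, H-β, H-γ, H-δ}: busing cost 168 + fixed 27 = 195.
All other subsets cost ≥ 189. Minimum total cost: 184.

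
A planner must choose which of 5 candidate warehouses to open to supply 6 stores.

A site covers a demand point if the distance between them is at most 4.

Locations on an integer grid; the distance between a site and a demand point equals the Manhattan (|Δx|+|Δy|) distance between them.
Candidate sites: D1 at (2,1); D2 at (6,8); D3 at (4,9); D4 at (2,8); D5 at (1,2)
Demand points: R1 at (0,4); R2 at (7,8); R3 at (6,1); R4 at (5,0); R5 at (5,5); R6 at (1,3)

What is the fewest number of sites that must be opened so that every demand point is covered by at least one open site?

3

Coverage sets (demand points within 4 of each site):
  D1: {R3, R4, R6}
  D2: {R2, R5}
  D3: {R2}
  D4: {}
  D5: {R1, R6}
No 2 sites suffice: every size-2 union leaves at least one demand point uncovered.
But {D1, D2, D5} covers everything, so the minimum is 3.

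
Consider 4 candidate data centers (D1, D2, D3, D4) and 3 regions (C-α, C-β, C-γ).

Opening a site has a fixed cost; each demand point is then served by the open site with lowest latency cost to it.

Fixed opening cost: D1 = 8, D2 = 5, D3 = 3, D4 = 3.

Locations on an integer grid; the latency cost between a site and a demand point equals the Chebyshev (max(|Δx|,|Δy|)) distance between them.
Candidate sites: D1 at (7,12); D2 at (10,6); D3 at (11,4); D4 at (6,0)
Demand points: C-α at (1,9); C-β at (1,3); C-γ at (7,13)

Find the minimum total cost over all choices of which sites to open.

Open {D1, D4}: assign each demand point to its cheapest open site.
  C-α→D1 6, C-β→D4 5, C-γ→D1 1
  latency cost 12, fixed 11 → total 23.
Compare {D1}: latency cost 16 + fixed 8 = 24.
Compare {D1, D3, D4}: latency cost 12 + fixed 14 = 26.
Compare {D1, D3}: latency cost 16 + fixed 11 = 27.
All other subsets cost ≥ 24. Minimum total cost: 23.

23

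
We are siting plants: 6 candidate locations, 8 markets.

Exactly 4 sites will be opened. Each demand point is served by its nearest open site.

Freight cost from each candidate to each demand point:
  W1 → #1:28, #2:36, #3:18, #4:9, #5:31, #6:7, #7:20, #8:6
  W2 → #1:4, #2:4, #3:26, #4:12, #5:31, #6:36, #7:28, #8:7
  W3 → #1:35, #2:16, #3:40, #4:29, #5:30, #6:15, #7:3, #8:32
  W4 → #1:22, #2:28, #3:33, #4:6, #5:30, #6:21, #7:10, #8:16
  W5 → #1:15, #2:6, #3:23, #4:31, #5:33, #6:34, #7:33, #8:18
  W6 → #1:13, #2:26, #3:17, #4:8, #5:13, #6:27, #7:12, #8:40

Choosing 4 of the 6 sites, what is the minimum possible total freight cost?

Open {W1, W2, W3, W6}.
  #1→W2 4, #2→W2 4, #3→W6 17, #4→W6 8, #5→W6 13, #6→W1 7, #7→W3 3, #8→W1 6  ⇒ total 62.
Compare {W1, W2, W4, W6}: total 67.
Compare {W2, W3, W4, W6}: total 69.
No size-4 selection does better; minimum is 62.

62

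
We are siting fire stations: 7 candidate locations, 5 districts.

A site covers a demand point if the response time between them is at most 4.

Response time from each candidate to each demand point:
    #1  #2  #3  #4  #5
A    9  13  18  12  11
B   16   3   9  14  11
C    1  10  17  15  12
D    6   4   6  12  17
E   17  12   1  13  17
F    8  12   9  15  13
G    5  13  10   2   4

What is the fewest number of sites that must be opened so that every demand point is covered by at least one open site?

4

Coverage sets (demand points within 4 of each site):
  A: {}
  B: {#2}
  C: {#1}
  D: {#2}
  E: {#3}
  F: {}
  G: {#4, #5}
No 3 sites suffice: every size-3 union leaves at least one demand point uncovered.
But {B, C, E, G} covers everything, so the minimum is 4.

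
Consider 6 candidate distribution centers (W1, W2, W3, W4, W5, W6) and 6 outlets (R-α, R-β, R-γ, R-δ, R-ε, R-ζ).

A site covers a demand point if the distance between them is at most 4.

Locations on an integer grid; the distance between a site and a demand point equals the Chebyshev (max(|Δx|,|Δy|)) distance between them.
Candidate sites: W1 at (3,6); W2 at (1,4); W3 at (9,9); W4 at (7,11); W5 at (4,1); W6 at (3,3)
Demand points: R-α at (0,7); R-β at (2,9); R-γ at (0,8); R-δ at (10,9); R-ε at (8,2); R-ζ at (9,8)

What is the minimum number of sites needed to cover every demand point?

3

Coverage sets (demand points within 4 of each site):
  W1: {R-α, R-β, R-γ}
  W2: {R-α, R-γ}
  W3: {R-δ, R-ζ}
  W4: {R-δ, R-ζ}
  W5: {R-ε}
  W6: {R-α}
No 2 sites suffice: every size-2 union leaves at least one demand point uncovered.
But {W1, W3, W5} covers everything, so the minimum is 3.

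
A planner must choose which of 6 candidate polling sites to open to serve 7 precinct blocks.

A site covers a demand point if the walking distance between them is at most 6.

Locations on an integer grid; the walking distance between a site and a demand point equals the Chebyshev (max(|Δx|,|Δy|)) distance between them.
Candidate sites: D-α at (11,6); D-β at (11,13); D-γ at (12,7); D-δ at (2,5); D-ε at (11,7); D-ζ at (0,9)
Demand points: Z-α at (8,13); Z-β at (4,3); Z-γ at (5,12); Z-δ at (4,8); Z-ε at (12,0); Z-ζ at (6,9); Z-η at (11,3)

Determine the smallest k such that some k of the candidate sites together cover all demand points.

Coverage sets (demand points within 6 of each site):
  D-α: {Z-γ, Z-ε, Z-ζ, Z-η}
  D-β: {Z-α, Z-γ, Z-ζ}
  D-γ: {Z-α, Z-ζ, Z-η}
  D-δ: {Z-β, Z-δ, Z-ζ}
  D-ε: {Z-α, Z-γ, Z-ζ, Z-η}
  D-ζ: {Z-β, Z-γ, Z-δ, Z-ζ}
No 2 sites suffice: every size-2 union leaves at least one demand point uncovered.
But {D-α, D-β, D-δ} covers everything, so the minimum is 3.

3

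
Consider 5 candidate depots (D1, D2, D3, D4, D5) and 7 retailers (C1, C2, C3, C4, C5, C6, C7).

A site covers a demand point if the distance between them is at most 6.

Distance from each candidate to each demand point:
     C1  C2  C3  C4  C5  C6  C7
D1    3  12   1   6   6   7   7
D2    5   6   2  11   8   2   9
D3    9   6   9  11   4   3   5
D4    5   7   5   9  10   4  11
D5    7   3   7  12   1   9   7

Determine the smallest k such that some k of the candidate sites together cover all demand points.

2

Coverage sets (demand points within 6 of each site):
  D1: {C1, C3, C4, C5}
  D2: {C1, C2, C3, C6}
  D3: {C2, C5, C6, C7}
  D4: {C1, C3, C6}
  D5: {C2, C5}
No single site covers all 7 demand points.
But {D1, D3} covers everything, so the minimum is 2.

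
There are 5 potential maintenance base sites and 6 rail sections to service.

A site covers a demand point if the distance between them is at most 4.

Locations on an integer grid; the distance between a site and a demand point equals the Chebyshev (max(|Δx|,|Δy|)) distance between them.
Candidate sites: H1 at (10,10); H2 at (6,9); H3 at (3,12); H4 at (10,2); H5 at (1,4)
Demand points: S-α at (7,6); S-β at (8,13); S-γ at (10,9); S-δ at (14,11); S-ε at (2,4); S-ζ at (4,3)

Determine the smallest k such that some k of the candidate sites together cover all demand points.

2

Coverage sets (demand points within 4 of each site):
  H1: {S-α, S-β, S-γ, S-δ}
  H2: {S-α, S-β, S-γ}
  H3: {}
  H4: {S-α}
  H5: {S-ε, S-ζ}
No single site covers all 6 demand points.
But {H1, H5} covers everything, so the minimum is 2.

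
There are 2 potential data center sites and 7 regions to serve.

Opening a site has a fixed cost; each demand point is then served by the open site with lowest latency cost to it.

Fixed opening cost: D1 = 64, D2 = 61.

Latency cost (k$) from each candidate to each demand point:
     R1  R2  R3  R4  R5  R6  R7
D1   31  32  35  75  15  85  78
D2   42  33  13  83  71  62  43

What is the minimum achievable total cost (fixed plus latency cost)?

396

Open {D1, D2}: assign each demand point to its cheapest open site.
  R1→D1 31, R2→D1 32, R3→D2 13, R4→D1 75, R5→D1 15, R6→D2 62, R7→D2 43
  latency cost 271, fixed 125 → total 396.
Compare {D2}: latency cost 347 + fixed 61 = 408.
Compare {D1}: latency cost 351 + fixed 64 = 415.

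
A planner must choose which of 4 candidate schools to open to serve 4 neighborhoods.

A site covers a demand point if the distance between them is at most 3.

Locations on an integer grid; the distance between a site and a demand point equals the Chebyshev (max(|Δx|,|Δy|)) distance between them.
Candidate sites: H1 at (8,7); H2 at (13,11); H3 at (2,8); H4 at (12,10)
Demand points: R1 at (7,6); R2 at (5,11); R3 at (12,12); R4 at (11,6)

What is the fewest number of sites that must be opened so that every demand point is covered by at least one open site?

3

Coverage sets (demand points within 3 of each site):
  H1: {R1, R4}
  H2: {R3}
  H3: {R2}
  H4: {R3}
No 2 sites suffice: every size-2 union leaves at least one demand point uncovered.
But {H1, H2, H3} covers everything, so the minimum is 3.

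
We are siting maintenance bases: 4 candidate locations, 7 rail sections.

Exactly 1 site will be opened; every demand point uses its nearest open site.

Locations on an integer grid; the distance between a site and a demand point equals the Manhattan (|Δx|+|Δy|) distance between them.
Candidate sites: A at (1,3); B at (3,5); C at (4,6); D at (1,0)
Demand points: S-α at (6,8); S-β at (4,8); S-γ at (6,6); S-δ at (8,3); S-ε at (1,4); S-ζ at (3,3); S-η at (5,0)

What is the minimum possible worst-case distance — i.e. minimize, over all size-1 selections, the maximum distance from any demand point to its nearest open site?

Open {B}.
  Farthest demand point is S-δ at distance 7 (to B); all others are ≤ 7.
With {C} the worst case is 7.
With {A} the worst case is 10.
No size-1 selection achieves below 7.

7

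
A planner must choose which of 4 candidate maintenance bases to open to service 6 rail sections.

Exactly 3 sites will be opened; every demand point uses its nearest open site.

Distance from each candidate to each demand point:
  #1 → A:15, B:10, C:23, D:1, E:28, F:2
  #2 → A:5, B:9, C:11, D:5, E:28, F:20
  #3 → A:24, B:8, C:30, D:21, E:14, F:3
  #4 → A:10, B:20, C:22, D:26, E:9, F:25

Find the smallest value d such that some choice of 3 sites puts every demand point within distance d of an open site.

Open {#1, #2, #4}.
  Farthest demand point is C at distance 11 (to #2); all others are ≤ 11.
With {#2, #3, #4} the worst case is 11.
With {#1, #2, #3} the worst case is 14.
No size-3 selection achieves below 11.

11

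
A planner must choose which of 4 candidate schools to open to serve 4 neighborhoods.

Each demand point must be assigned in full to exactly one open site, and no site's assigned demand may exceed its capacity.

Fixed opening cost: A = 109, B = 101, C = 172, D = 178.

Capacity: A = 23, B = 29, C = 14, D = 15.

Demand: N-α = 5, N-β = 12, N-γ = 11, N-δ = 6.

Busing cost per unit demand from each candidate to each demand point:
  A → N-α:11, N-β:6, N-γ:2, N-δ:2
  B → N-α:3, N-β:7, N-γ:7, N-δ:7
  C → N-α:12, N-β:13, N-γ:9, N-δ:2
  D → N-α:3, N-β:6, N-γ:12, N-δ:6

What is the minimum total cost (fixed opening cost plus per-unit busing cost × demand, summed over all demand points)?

Open {A, B}; cheapest assignment that respects the capacities:
  A (cap 23, load 17): N-γ, N-δ — cost 11×2 + 6×2 = 34
  B (cap 29, load 17): N-α, N-β — cost 5×3 + 12×7 = 99
  Shipping 133, fixed 210 → total 343.
  Any other capacity-feasible assignment to {A, B} ships for at least 133.
Compare {A, D}: its best feasible assignment gives total 432.
Compare {A, C}: its best feasible assignment gives total 447.
Every other set of open sites that can feasibly serve all demand totals ≥ 432 even under its best assignment. Minimum: 343.

343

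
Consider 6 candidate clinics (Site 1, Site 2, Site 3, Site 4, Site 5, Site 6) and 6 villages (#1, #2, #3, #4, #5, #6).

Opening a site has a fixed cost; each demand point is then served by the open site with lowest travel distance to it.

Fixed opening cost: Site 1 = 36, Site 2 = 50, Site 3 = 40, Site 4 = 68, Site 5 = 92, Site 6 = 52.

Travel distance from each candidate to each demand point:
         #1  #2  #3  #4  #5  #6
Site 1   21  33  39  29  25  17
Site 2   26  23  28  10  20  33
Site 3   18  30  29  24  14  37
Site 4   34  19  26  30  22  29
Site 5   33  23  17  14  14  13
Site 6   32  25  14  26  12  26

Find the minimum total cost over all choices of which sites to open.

187

Open {Site 6}: assign each demand point to its cheapest open site.
  #1→Site 6 32, #2→Site 6 25, #3→Site 6 14, #4→Site 6 26, #5→Site 6 12, #6→Site 6 26
  travel distance 135, fixed 52 → total 187.
Compare {Site 2}: travel distance 140 + fixed 50 = 190.
Compare {Site 3}: travel distance 152 + fixed 40 = 192.
Compare {Site 1}: travel distance 164 + fixed 36 = 200.
All other subsets cost ≥ 190. Minimum total cost: 187.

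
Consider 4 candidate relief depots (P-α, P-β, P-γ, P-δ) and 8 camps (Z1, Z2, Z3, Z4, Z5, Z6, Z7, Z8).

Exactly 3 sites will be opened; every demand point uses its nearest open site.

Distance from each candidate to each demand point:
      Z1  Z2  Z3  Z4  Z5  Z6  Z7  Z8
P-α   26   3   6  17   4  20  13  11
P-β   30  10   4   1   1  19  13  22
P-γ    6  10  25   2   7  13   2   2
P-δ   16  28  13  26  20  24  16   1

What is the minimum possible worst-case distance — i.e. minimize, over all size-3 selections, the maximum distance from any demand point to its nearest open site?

Open {P-α, P-β, P-γ}.
  Farthest demand point is Z6 at distance 13 (to P-γ); all others are ≤ 13.
With {P-α, P-γ, P-δ} the worst case is 13.
With {P-β, P-γ, P-δ} the worst case is 13.
No size-3 selection achieves below 13.

13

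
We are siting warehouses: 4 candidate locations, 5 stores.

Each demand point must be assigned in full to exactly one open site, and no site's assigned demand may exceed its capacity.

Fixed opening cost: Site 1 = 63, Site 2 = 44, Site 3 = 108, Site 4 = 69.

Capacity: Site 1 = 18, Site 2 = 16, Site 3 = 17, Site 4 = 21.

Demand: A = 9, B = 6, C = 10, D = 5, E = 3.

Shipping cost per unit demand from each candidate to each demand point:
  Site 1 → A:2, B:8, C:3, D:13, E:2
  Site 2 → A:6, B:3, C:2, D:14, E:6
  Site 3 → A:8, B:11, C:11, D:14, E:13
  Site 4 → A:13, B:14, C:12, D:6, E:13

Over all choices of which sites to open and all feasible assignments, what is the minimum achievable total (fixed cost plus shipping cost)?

Open {Site 1, Site 2}; cheapest assignment that respects the capacities:
  Site 1 (cap 18, load 17): A, D, E — cost 9×2 + 5×13 + 3×2 = 89
  Site 2 (cap 16, load 16): B, C — cost 6×3 + 10×2 = 38
  Shipping 127, fixed 107 → total 234.
  Any other capacity-feasible assignment to {Site 1, Site 2} ships for at least 127.
Compare {Site 1, Site 2, Site 4}: its best feasible assignment gives total 268.
Compare {Site 2, Site 4}: its best feasible assignment gives total 337.
Every other set of open sites that can feasibly serve all demand totals ≥ 268 even under its best assignment. Minimum: 234.

234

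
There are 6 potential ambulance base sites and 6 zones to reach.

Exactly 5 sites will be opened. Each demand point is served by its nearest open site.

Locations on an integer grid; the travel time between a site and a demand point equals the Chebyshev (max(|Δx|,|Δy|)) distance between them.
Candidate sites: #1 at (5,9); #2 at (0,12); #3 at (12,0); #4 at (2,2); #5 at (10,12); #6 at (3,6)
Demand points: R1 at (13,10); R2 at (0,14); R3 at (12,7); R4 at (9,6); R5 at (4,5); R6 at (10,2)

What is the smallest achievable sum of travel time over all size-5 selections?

17

Open {#1, #2, #3, #5, #6}.
  R1→#5 3, R2→#2 2, R3→#5 5, R4→#1 4, R5→#6 1, R6→#3 2  ⇒ total 17.
Compare {#1, #2, #3, #4, #5}: total 19.
Compare {#2, #3, #4, #5, #6}: total 19.
No size-5 selection does better; minimum is 17.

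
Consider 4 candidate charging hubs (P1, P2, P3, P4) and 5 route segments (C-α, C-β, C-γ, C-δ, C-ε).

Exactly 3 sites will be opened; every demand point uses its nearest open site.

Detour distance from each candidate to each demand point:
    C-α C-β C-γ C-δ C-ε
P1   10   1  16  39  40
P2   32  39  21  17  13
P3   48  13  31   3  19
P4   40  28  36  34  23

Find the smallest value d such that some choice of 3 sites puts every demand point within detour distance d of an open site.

Open {P1, P2, P3}.
  Farthest demand point is C-γ at detour distance 16 (to P1); all others are ≤ 16.
With {P1, P2, P4} the worst case is 17.
With {P1, P3, P4} the worst case is 19.
No size-3 selection achieves below 16.

16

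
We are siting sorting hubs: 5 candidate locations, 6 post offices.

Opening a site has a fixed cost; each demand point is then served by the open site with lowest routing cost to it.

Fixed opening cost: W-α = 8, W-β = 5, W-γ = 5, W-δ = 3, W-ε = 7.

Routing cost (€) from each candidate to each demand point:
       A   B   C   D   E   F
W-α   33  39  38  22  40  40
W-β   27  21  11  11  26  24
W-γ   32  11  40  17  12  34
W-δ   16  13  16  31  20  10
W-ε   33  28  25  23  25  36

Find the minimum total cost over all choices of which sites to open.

84

Open {W-β, W-γ, W-δ}: assign each demand point to its cheapest open site.
  A→W-δ 16, B→W-γ 11, C→W-β 11, D→W-β 11, E→W-γ 12, F→W-δ 10
  routing cost 71, fixed 13 → total 84.
Compare {W-β, W-δ}: routing cost 81 + fixed 8 = 89.
Compare {W-γ, W-δ}: routing cost 82 + fixed 8 = 90.
Compare {W-β, W-γ, W-δ, W-ε}: routing cost 71 + fixed 20 = 91.
All other subsets cost ≥ 89. Minimum total cost: 84.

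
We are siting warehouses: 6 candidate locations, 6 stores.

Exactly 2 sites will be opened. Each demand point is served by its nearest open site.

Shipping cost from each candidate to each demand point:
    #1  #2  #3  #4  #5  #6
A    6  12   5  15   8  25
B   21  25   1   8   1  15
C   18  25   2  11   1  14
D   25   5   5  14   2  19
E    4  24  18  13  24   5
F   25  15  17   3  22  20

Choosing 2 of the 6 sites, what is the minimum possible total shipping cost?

34

Open {D, E}.
  #1→E 4, #2→D 5, #3→D 5, #4→E 13, #5→D 2, #6→E 5  ⇒ total 34.
Compare {A, B}: total 43.
Compare {B, E}: total 43.
No size-2 selection does better; minimum is 34.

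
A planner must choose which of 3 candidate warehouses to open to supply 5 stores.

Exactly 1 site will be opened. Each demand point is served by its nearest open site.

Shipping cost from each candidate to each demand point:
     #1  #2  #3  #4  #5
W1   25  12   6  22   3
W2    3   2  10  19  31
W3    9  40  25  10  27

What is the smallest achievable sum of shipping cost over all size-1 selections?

65

Open {W2}.
  #1→W2 3, #2→W2 2, #3→W2 10, #4→W2 19, #5→W2 31  ⇒ total 65.
Compare {W1}: total 68.
Compare {W3}: total 111.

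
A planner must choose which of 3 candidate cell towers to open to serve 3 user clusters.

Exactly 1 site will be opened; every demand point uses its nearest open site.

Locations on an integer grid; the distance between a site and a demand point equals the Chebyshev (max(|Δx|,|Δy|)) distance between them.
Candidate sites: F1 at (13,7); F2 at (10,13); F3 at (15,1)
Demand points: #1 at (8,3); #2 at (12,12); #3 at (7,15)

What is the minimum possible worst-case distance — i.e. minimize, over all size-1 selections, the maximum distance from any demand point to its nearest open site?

Open {F1}.
  Farthest demand point is #3 at distance 8 (to F1); all others are ≤ 8.
With {F2} the worst case is 10.
With {F3} the worst case is 14.
No size-1 selection achieves below 8.

8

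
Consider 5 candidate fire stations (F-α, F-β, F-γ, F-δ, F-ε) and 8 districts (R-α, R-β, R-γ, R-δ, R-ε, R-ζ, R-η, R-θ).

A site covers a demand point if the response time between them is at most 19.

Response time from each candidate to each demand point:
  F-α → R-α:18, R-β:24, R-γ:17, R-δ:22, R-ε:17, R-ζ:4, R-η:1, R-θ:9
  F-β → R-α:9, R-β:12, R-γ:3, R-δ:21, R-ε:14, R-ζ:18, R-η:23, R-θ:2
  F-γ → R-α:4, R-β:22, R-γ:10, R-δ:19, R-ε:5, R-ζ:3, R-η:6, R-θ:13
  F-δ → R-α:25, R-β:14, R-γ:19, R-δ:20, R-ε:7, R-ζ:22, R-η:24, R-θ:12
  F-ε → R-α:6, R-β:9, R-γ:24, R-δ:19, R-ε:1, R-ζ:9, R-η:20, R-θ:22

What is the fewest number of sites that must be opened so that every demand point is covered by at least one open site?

Coverage sets (demand points within 19 of each site):
  F-α: {R-α, R-γ, R-ε, R-ζ, R-η, R-θ}
  F-β: {R-α, R-β, R-γ, R-ε, R-ζ, R-θ}
  F-γ: {R-α, R-γ, R-δ, R-ε, R-ζ, R-η, R-θ}
  F-δ: {R-β, R-γ, R-ε, R-θ}
  F-ε: {R-α, R-β, R-δ, R-ε, R-ζ}
No single site covers all 8 demand points.
But {F-α, F-ε} covers everything, so the minimum is 2.

2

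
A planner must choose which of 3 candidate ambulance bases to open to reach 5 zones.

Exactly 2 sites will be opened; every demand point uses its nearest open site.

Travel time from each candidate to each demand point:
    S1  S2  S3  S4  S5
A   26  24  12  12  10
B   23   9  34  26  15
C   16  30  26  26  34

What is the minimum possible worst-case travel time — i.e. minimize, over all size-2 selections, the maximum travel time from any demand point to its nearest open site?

Open {A, B}.
  Farthest demand point is S1 at travel time 23 (to B); all others are ≤ 23.
With {A, C} the worst case is 24.
With {B, C} the worst case is 26.
No size-2 selection achieves below 23.

23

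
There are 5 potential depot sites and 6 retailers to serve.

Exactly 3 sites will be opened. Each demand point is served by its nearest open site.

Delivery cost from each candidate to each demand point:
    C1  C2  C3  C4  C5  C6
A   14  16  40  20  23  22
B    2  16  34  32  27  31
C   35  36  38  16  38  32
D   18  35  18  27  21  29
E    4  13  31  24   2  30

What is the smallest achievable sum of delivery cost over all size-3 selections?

Open {A, D, E}.
  C1→E 4, C2→E 13, C3→D 18, C4→A 20, C5→E 2, C6→A 22  ⇒ total 79.
Compare {C, D, E}: total 82.
Compare {A, C, E}: total 88.
No size-3 selection does better; minimum is 79.

79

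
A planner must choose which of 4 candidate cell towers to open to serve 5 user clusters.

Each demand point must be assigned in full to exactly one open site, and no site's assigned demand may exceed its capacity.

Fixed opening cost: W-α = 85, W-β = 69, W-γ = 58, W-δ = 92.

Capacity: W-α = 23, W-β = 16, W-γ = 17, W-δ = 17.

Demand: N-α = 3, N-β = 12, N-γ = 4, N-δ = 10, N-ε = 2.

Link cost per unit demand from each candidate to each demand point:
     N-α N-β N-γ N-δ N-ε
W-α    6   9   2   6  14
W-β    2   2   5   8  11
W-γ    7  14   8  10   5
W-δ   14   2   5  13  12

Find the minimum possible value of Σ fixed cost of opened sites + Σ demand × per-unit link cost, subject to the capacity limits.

280

Open {W-α, W-β}; cheapest assignment that respects the capacities:
  W-α (cap 23, load 16): N-γ, N-δ, N-ε — cost 4×2 + 10×6 + 2×14 = 96
  W-β (cap 16, load 15): N-α, N-β — cost 3×2 + 12×2 = 30
  Shipping 126, fixed 154 → total 280.
  Any other capacity-feasible assignment to {W-α, W-β} ships for at least 126.
Compare {W-β, W-γ}: its best feasible assignment gives total 299.
Compare {W-α, W-δ}: its best feasible assignment gives total 311.
Every other set of open sites that can feasibly serve all demand totals ≥ 299 even under its best assignment. Minimum: 280.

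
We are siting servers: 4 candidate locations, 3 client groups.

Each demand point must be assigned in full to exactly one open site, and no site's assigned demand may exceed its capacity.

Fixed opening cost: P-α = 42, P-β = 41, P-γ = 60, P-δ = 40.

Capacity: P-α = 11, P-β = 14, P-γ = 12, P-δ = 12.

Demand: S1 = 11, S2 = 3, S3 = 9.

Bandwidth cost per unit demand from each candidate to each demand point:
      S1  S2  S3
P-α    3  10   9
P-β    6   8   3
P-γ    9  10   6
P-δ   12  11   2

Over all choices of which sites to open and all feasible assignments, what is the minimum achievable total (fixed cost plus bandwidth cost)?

166

Open {P-α, P-δ}; cheapest assignment that respects the capacities:
  P-α (cap 11, load 11): S1 — cost 11×3 = 33
  P-δ (cap 12, load 12): S2, S3 — cost 3×11 + 9×2 = 51
  Shipping 84, fixed 82 → total 166.
  Any other capacity-feasible assignment to {P-α, P-δ} ships for at least 84.
Compare {P-α, P-β}: its best feasible assignment gives total 167.
Compare {P-β, P-δ}: its best feasible assignment gives total 189.
Every other set of open sites that can feasibly serve all demand totals ≥ 167 even under its best assignment. Minimum: 166.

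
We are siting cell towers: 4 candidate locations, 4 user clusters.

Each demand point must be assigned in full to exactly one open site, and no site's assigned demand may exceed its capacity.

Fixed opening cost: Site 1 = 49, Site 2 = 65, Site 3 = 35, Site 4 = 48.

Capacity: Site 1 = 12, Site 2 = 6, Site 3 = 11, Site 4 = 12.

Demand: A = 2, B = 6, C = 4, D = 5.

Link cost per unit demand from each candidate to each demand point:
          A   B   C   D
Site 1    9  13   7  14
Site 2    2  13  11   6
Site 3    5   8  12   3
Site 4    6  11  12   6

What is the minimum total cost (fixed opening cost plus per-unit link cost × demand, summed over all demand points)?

193

Open {Site 1, Site 3}; cheapest assignment that respects the capacities:
  Site 1 (cap 12, load 6): A, C — cost 2×9 + 4×7 = 46
  Site 3 (cap 11, load 11): B, D — cost 6×8 + 5×3 = 63
  Shipping 109, fixed 84 → total 193.
  Any other capacity-feasible assignment to {Site 1, Site 3} ships for at least 109.
Compare {Site 3, Site 4}: its best feasible assignment gives total 206.
Compare {Site 2, Site 3}: its best feasible assignment gives total 211.
Every other set of open sites that can feasibly serve all demand totals ≥ 206 even under its best assignment. Minimum: 193.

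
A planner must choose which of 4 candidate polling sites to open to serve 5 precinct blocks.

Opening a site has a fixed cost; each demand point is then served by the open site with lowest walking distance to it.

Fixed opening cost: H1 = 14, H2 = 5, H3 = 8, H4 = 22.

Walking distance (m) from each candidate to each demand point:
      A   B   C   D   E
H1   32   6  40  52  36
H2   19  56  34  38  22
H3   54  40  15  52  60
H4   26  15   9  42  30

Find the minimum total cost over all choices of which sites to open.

127

Open {H1, H2, H3}: assign each demand point to its cheapest open site.
  A→H2 19, B→H1 6, C→H3 15, D→H2 38, E→H2 22
  walking distance 100, fixed 27 → total 127.
Compare {H2, H4}: walking distance 103 + fixed 27 = 130.
Compare {H1, H2, H4}: walking distance 94 + fixed 41 = 135.
Compare {H1, H2}: walking distance 119 + fixed 19 = 138.
All other subsets cost ≥ 130. Minimum total cost: 127.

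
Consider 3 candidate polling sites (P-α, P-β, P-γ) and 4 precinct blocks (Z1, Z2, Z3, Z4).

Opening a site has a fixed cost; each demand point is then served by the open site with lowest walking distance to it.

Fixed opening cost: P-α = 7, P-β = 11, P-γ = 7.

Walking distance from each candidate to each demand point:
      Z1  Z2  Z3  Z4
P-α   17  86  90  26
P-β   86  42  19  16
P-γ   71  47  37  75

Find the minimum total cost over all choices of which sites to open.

112

Open {P-α, P-β}: assign each demand point to its cheapest open site.
  Z1→P-α 17, Z2→P-β 42, Z3→P-β 19, Z4→P-β 16
  walking distance 94, fixed 18 → total 112.
Compare {P-α, P-β, P-γ}: walking distance 94 + fixed 25 = 119.
Compare {P-α, P-γ}: walking distance 127 + fixed 14 = 141.
Compare {P-β, P-γ}: walking distance 148 + fixed 18 = 166.
All other subsets cost ≥ 119. Minimum total cost: 112.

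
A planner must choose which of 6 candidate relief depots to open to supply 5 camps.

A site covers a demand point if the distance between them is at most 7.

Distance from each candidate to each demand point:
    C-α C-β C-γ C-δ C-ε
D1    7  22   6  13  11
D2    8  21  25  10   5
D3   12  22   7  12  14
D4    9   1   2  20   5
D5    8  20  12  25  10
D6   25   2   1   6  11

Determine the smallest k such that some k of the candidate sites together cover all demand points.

3

Coverage sets (demand points within 7 of each site):
  D1: {C-α, C-γ}
  D2: {C-ε}
  D3: {C-γ}
  D4: {C-β, C-γ, C-ε}
  D5: {}
  D6: {C-β, C-γ, C-δ}
No 2 sites suffice: every size-2 union leaves at least one demand point uncovered.
But {D1, D2, D6} covers everything, so the minimum is 3.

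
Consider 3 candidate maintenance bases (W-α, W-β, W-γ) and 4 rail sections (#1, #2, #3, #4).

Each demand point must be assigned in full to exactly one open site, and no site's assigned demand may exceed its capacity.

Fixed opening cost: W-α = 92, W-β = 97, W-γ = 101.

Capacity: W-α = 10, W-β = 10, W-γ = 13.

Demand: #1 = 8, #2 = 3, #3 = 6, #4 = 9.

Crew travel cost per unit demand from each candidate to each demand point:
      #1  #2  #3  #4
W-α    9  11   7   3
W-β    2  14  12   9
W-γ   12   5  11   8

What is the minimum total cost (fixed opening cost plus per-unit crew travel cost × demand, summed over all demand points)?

Open {W-α, W-β, W-γ}; cheapest assignment that respects the capacities:
  W-α (cap 10, load 9): #4 — cost 9×3 = 27
  W-β (cap 10, load 8): #1 — cost 8×2 = 16
  W-γ (cap 13, load 9): #2, #3 — cost 3×5 + 6×11 = 81
  Shipping 124, fixed 290 → total 414.
  Any other capacity-feasible assignment to {W-α, W-β, W-γ} ships for at least 124.
Total demand is 26 and no other set of sites has combined capacity ≥ 26, so {W-α, W-β, W-γ} is the only feasible choice of open sites. Minimum: 414.

414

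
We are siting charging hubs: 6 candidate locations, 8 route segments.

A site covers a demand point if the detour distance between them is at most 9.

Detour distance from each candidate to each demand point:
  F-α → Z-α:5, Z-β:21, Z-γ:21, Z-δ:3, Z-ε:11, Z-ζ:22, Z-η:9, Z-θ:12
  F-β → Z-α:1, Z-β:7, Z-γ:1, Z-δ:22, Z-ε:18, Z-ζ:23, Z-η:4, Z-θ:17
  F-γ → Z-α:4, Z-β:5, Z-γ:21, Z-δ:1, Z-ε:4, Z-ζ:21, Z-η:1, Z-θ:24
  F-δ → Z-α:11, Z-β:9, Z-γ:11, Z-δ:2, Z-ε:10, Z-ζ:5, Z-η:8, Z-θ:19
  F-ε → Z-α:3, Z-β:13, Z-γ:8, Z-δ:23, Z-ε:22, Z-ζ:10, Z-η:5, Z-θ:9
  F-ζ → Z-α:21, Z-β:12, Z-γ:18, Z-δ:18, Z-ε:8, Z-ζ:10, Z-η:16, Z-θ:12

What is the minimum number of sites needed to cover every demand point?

Coverage sets (demand points within 9 of each site):
  F-α: {Z-α, Z-δ, Z-η}
  F-β: {Z-α, Z-β, Z-γ, Z-η}
  F-γ: {Z-α, Z-β, Z-δ, Z-ε, Z-η}
  F-δ: {Z-β, Z-δ, Z-ζ, Z-η}
  F-ε: {Z-α, Z-γ, Z-η, Z-θ}
  F-ζ: {Z-ε}
No 2 sites suffice: every size-2 union leaves at least one demand point uncovered.
But {F-γ, F-δ, F-ε} covers everything, so the minimum is 3.

3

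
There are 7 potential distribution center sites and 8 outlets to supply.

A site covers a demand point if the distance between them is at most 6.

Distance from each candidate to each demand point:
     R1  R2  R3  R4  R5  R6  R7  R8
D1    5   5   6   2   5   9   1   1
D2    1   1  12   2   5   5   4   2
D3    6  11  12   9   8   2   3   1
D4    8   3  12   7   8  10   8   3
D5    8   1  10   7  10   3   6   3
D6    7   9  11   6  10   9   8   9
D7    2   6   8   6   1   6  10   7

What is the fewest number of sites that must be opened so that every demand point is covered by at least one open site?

Coverage sets (demand points within 6 of each site):
  D1: {R1, R2, R3, R4, R5, R7, R8}
  D2: {R1, R2, R4, R5, R6, R7, R8}
  D3: {R1, R6, R7, R8}
  D4: {R2, R8}
  D5: {R2, R6, R7, R8}
  D6: {R4}
  D7: {R1, R2, R4, R5, R6}
No single site covers all 8 demand points.
But {D1, D2} covers everything, so the minimum is 2.

2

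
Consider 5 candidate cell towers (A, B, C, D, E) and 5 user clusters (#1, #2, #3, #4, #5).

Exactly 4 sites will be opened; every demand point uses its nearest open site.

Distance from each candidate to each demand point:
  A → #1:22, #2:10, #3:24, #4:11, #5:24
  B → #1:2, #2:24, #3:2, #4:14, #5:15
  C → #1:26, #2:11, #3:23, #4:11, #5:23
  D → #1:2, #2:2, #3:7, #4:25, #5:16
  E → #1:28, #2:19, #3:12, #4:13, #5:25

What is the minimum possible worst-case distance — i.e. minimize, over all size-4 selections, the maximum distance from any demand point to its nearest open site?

Open {A, B, C, D}.
  Farthest demand point is #5 at distance 15 (to B); all others are ≤ 15.
With {A, B, C, E} the worst case is 15.
With {A, B, D, E} the worst case is 15.
No size-4 selection achieves below 15.

15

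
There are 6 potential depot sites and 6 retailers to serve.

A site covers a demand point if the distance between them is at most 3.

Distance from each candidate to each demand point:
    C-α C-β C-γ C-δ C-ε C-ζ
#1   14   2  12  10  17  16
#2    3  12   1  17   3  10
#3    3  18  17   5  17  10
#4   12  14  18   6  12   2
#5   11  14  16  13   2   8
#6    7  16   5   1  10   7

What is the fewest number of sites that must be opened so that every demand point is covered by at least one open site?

4

Coverage sets (demand points within 3 of each site):
  #1: {C-β}
  #2: {C-α, C-γ, C-ε}
  #3: {C-α}
  #4: {C-ζ}
  #5: {C-ε}
  #6: {C-δ}
No 3 sites suffice: every size-3 union leaves at least one demand point uncovered.
But {#1, #2, #4, #6} covers everything, so the minimum is 4.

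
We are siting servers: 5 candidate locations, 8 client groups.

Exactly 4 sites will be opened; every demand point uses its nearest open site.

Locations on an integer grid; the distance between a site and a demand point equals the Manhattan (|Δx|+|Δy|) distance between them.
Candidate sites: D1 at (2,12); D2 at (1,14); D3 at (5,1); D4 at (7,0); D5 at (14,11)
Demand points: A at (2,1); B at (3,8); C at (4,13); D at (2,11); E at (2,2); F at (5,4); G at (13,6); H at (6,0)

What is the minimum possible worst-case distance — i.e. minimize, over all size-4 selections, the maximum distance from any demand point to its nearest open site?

Open {D1, D2, D3, D5}.
  Farthest demand point is G at distance 6 (to D5); all others are ≤ 6.
With {D1, D3, D4, D5} the worst case is 6.
With {D1, D2, D4, D5} the worst case is 7.
No size-4 selection achieves below 6.

6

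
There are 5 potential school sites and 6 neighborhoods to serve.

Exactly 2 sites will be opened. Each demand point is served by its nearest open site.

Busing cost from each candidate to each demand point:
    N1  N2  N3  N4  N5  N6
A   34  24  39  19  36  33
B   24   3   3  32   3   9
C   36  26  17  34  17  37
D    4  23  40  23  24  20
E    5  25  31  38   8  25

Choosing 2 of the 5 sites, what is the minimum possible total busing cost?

45

Open {B, D}.
  N1→D 4, N2→B 3, N3→B 3, N4→D 23, N5→B 3, N6→B 9  ⇒ total 45.
Compare {B, E}: total 55.
Compare {A, B}: total 61.
No size-2 selection does better; minimum is 45.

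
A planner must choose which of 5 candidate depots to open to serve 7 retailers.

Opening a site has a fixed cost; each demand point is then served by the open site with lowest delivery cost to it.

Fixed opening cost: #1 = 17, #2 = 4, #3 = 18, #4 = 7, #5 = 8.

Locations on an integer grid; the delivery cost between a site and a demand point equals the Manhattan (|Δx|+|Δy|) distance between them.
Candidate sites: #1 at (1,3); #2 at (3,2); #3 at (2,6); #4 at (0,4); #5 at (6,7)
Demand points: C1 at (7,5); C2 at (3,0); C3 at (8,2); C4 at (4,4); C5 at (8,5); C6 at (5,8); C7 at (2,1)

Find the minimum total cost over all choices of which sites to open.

Open {#2, #5}: assign each demand point to its cheapest open site.
  C1→#5 3, C2→#2 2, C3→#2 5, C4→#2 3, C5→#5 4, C6→#5 2, C7→#2 2
  delivery cost 21, fixed 12 → total 33.
Compare {#2}: delivery cost 35 + fixed 4 = 39.
Compare {#2, #4, #5}: delivery cost 21 + fixed 19 = 40.
Compare {#2, #4}: delivery cost 35 + fixed 11 = 46.
All other subsets cost ≥ 39. Minimum total cost: 33.

33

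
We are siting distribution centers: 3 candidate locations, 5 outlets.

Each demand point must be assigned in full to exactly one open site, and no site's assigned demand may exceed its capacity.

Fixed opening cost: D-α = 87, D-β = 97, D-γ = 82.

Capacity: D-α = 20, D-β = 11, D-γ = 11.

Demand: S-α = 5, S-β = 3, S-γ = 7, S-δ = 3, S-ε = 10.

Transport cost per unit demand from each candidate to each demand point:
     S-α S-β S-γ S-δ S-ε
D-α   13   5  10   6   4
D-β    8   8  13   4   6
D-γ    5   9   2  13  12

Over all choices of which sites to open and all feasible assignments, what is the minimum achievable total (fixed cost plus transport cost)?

Open {D-α, D-γ}; cheapest assignment that respects the capacities:
  D-α (cap 20, load 18): S-α, S-δ, S-ε — cost 5×13 + 3×6 + 10×4 = 123
  D-γ (cap 11, load 10): S-β, S-γ — cost 3×9 + 7×2 = 41
  Shipping 164, fixed 169 → total 333.
  Any other capacity-feasible assignment to {D-α, D-γ} ships for at least 164.
Compare {D-α, D-β}: its best feasible assignment gives total 361.
Compare {D-α, D-β, D-γ}: its best feasible assignment gives total 387.
Every other set of open sites that can feasibly serve all demand totals ≥ 361 even under its best assignment. Minimum: 333.

333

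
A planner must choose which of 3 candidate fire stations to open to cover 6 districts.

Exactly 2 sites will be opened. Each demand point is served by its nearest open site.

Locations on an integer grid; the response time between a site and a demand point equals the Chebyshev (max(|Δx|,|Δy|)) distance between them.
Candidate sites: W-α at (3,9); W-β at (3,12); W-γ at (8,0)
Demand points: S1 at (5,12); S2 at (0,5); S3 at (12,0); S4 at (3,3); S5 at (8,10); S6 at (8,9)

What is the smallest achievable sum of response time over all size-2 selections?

26

Open {W-α, W-γ}.
  S1→W-α 3, S2→W-α 4, S3→W-γ 4, S4→W-γ 5, S5→W-α 5, S6→W-α 5  ⇒ total 26.
Compare {W-β, W-γ}: total 28.
Compare {W-α, W-β}: total 31.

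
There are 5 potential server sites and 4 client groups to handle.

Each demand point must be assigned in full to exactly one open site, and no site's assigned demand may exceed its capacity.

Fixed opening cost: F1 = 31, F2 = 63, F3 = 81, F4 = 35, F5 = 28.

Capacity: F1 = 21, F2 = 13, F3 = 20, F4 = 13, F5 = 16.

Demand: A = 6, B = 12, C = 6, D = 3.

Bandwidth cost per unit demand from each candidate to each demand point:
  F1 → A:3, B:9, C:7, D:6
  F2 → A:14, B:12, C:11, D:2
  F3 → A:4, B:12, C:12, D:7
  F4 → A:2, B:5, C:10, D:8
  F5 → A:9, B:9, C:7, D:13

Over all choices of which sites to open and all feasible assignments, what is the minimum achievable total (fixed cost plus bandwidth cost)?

Open {F1, F4}; cheapest assignment that respects the capacities:
  F1 (cap 21, load 15): A, C, D — cost 6×3 + 6×7 + 3×6 = 78
  F4 (cap 13, load 12): B — cost 12×5 = 60
  Shipping 138, fixed 66 → total 204.
  Any other capacity-feasible assignment to {F1, F4} ships for at least 138.
Compare {F1, F4, F5}: its best feasible assignment gives total 232.
Compare {F1, F5}: its best feasible assignment gives total 245.
Every other set of open sites that can feasibly serve all demand totals ≥ 232 even under its best assignment. Minimum: 204.

204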